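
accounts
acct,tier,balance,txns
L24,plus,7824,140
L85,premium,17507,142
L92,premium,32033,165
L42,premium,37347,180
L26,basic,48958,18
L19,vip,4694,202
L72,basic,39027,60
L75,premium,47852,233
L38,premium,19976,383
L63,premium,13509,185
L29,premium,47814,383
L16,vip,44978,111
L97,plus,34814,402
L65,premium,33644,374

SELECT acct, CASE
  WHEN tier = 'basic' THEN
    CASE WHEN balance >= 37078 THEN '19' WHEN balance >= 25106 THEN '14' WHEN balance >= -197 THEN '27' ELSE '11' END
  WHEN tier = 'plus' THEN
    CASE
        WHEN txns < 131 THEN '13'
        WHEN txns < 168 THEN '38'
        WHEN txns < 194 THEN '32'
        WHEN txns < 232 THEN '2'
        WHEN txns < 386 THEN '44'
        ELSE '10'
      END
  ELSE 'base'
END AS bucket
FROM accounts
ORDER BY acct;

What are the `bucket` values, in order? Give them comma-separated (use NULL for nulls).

base, base, 38, 19, base, base, base, base, base, 19, base, base, base, 10

acct=L16: tier='vip' → outer ELSE → base
acct=L19: tier='vip' → outer ELSE → base
acct=L24: tier='plus' → inner[txns < 168] → 38
acct=L26: tier='basic' → inner[balance >= 37078] → 19
acct=L29: tier='premium' → outer ELSE → base
acct=L38: tier='premium' → outer ELSE → base
acct=L42: tier='premium' → outer ELSE → base
acct=L63: tier='premium' → outer ELSE → base
acct=L65: tier='premium' → outer ELSE → base
acct=L72: tier='basic' → inner[balance >= 37078] → 19
acct=L75: tier='premium' → outer ELSE → base
acct=L85: tier='premium' → outer ELSE → base
acct=L92: tier='premium' → outer ELSE → base
acct=L97: tier='plus' → inner[ELSE] → 10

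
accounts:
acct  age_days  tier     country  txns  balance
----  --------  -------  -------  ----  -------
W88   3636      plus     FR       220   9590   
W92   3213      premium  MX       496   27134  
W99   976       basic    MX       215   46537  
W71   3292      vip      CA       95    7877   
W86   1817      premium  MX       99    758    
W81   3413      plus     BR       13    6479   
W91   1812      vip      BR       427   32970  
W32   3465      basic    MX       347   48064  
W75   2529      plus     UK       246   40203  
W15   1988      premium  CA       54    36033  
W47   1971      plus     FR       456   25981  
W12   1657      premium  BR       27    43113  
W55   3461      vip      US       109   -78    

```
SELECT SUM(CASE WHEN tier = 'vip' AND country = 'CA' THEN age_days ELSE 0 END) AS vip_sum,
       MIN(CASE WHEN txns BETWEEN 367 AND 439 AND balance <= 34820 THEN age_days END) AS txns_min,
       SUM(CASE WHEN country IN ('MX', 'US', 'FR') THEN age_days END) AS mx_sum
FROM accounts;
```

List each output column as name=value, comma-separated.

[vip_sum: tier = 'vip' AND country = 'CA']
acct=W88: ✗
acct=W92: ✗
acct=W99: ✗
acct=W71: ✓ → 3292
acct=W86: ✗
acct=W81: ✗
acct=W91: ✗
acct=W32: ✗
acct=W75: ✗
acct=W15: ✗
acct=W47: ✗
acct=W12: ✗
acct=W55: ✗
vip_sum = 3292
—
[txns_min: txns BETWEEN 367 AND 439 AND balance <= 34820]
acct=W88: ✗
acct=W92: ✗
acct=W99: ✗
acct=W71: ✗
acct=W86: ✗
acct=W81: ✗
acct=W91: ✓ → 1812
acct=W32: ✗
acct=W75: ✗
acct=W15: ✗
acct=W47: ✗
acct=W12: ✗
acct=W55: ✗
txns_min = MIN(1812) = 1812
—
[mx_sum: country IN ('MX', 'US', 'FR')]
acct=W88: ✓ → 3636
acct=W92: ✓ → 3213
acct=W99: ✓ → 976
acct=W71: ✗
acct=W86: ✓ → 1817
acct=W81: ✗
acct=W91: ✗
acct=W32: ✓ → 3465
acct=W75: ✗
acct=W15: ✗
acct=W47: ✓ → 1971
acct=W12: ✗
acct=W55: ✓ → 3461
mx_sum = 3636 + 3213 + 976 + 1817 + 3465 + 1971 + 3461 = 18539

vip_sum=3292, txns_min=1812, mx_sum=18539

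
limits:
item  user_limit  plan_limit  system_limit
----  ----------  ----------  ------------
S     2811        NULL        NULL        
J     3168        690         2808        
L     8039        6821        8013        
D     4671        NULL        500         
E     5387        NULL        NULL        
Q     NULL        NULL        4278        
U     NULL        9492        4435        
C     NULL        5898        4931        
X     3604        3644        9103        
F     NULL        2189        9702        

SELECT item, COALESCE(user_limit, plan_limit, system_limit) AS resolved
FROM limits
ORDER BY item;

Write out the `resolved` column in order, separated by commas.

item=C: user_limit=NULL, plan_limit=5898 → 5898
item=D: user_limit=4671 → 4671
item=E: user_limit=5387 → 5387
item=F: user_limit=NULL, plan_limit=2189 → 2189
item=J: user_limit=3168 → 3168
item=L: user_limit=8039 → 8039
item=Q: user_limit=NULL, plan_limit=NULL, system_limit=4278 → 4278
item=S: user_limit=2811 → 2811
item=U: user_limit=NULL, plan_limit=9492 → 9492
item=X: user_limit=3604 → 3604

5898, 4671, 5387, 2189, 3168, 8039, 4278, 2811, 9492, 3604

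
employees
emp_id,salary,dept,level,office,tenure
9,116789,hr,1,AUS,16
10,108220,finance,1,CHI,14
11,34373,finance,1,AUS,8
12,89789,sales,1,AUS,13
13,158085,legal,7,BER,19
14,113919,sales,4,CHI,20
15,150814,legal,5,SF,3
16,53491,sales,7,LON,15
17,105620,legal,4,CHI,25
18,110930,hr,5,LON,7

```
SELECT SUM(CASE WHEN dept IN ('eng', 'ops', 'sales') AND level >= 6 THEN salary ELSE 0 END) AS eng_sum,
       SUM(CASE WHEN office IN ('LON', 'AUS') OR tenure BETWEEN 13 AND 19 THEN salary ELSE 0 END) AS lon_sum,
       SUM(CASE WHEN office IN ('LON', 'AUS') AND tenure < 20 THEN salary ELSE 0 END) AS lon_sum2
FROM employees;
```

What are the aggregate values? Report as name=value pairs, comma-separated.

[eng_sum: dept IN ('eng', 'ops', 'sales') AND level >= 6]
emp_id=9: ✗
emp_id=10: ✗
emp_id=11: ✗
emp_id=12: ✗
emp_id=13: ✗
emp_id=14: ✗
emp_id=15: ✗
emp_id=16: ✓ → 53491
emp_id=17: ✗
emp_id=18: ✗
eng_sum = 53491
—
[lon_sum: office IN ('LON', 'AUS') OR tenure BETWEEN 13 AND 19]
emp_id=9: ✓ → 116789
emp_id=10: ✓ → 108220
emp_id=11: ✓ → 34373
emp_id=12: ✓ → 89789
emp_id=13: ✓ → 158085
emp_id=14: ✗
emp_id=15: ✗
emp_id=16: ✓ → 53491
emp_id=17: ✗
emp_id=18: ✓ → 110930
lon_sum = 116789 + 108220 + 34373 + 89789 + 158085 + 53491 + 110930 = 671677
—
[lon_sum2: office IN ('LON', 'AUS') AND tenure < 20]
emp_id=9: ✓ → 116789
emp_id=10: ✗
emp_id=11: ✓ → 34373
emp_id=12: ✓ → 89789
emp_id=13: ✗
emp_id=14: ✗
emp_id=15: ✗
emp_id=16: ✓ → 53491
emp_id=17: ✗
emp_id=18: ✓ → 110930
lon_sum2 = 116789 + 34373 + 89789 + 53491 + 110930 = 405372

eng_sum=53491, lon_sum=671677, lon_sum2=405372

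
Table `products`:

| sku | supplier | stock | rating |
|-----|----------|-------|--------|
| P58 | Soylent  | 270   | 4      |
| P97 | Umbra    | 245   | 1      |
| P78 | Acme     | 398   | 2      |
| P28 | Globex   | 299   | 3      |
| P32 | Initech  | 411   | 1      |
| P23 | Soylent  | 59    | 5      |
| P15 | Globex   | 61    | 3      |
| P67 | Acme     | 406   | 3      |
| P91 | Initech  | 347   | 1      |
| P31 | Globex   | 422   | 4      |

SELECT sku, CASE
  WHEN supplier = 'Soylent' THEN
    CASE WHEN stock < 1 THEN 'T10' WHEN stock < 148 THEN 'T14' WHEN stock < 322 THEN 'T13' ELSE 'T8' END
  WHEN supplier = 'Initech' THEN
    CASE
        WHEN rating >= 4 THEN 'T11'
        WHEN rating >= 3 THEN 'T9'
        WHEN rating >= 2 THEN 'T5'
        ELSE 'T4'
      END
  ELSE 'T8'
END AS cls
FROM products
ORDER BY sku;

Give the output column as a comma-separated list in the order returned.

sku=P15: supplier='Globex' → outer ELSE → T8
sku=P23: supplier='Soylent' → inner[stock < 148] → T14
sku=P28: supplier='Globex' → outer ELSE → T8
sku=P31: supplier='Globex' → outer ELSE → T8
sku=P32: supplier='Initech' → inner[ELSE] → T4
sku=P58: supplier='Soylent' → inner[stock < 322] → T13
sku=P67: supplier='Acme' → outer ELSE → T8
sku=P78: supplier='Acme' → outer ELSE → T8
sku=P91: supplier='Initech' → inner[ELSE] → T4
sku=P97: supplier='Umbra' → outer ELSE → T8

T8, T14, T8, T8, T4, T13, T8, T8, T4, T8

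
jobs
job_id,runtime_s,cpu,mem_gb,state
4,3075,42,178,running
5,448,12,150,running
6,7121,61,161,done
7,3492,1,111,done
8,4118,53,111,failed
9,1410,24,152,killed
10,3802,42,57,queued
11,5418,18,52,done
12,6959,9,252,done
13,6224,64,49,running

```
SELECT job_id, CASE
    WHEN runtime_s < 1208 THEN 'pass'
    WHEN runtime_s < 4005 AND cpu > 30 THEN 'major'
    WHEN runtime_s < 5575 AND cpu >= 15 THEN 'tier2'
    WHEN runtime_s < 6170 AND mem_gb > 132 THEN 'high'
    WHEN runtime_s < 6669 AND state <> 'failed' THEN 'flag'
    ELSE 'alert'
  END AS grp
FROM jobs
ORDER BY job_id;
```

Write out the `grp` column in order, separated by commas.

major, pass, alert, flag, tier2, tier2, major, tier2, alert, flag

job_id=4: runtime_s < 4005 AND cpu > 30 → major
job_id=5: runtime_s < 1208 → pass
job_id=6: ELSE → alert
job_id=7: runtime_s < 6669 AND state <> 'failed' → flag
job_id=8: runtime_s < 5575 AND cpu >= 15 → tier2
job_id=9: runtime_s < 5575 AND cpu >= 15 → tier2
job_id=10: runtime_s < 4005 AND cpu > 30 → major
job_id=11: runtime_s < 5575 AND cpu >= 15 → tier2
job_id=12: ELSE → alert
job_id=13: runtime_s < 6669 AND state <> 'failed' → flag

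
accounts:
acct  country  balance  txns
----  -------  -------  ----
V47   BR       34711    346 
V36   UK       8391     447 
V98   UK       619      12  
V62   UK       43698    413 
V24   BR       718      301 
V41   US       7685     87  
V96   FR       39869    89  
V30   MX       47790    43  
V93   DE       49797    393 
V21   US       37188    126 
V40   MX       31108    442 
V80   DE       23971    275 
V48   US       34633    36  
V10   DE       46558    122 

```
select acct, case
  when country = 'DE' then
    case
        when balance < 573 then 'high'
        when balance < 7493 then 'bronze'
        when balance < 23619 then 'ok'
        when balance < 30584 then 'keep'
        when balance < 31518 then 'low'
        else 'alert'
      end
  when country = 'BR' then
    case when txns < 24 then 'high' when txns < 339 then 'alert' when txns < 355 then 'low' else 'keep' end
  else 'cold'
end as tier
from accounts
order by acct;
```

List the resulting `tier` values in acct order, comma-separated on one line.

alert, cold, alert, cold, cold, cold, cold, low, cold, cold, keep, alert, cold, cold

acct=V10: country='DE' → inner[ELSE] → alert
acct=V21: country='US' → outer ELSE → cold
acct=V24: country='BR' → inner[txns < 339] → alert
acct=V30: country='MX' → outer ELSE → cold
acct=V36: country='UK' → outer ELSE → cold
acct=V40: country='MX' → outer ELSE → cold
acct=V41: country='US' → outer ELSE → cold
acct=V47: country='BR' → inner[txns < 355] → low
acct=V48: country='US' → outer ELSE → cold
acct=V62: country='UK' → outer ELSE → cold
acct=V80: country='DE' → inner[balance < 30584] → keep
acct=V93: country='DE' → inner[ELSE] → alert
acct=V96: country='FR' → outer ELSE → cold
acct=V98: country='UK' → outer ELSE → cold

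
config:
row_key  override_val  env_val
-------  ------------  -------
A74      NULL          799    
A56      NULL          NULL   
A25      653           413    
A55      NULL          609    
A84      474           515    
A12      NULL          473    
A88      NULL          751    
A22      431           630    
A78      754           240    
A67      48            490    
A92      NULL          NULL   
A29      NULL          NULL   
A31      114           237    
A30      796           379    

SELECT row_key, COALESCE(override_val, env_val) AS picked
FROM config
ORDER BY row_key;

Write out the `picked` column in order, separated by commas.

row_key=A12: override_val=NULL, env_val=473 → 473
row_key=A22: override_val=431 → 431
row_key=A25: override_val=653 → 653
row_key=A29: override_val=NULL, env_val=NULL (all NULL) → NULL
row_key=A30: override_val=796 → 796
row_key=A31: override_val=114 → 114
row_key=A55: override_val=NULL, env_val=609 → 609
row_key=A56: override_val=NULL, env_val=NULL (all NULL) → NULL
row_key=A67: override_val=48 → 48
row_key=A74: override_val=NULL, env_val=799 → 799
row_key=A78: override_val=754 → 754
row_key=A84: override_val=474 → 474
row_key=A88: override_val=NULL, env_val=751 → 751
row_key=A92: override_val=NULL, env_val=NULL (all NULL) → NULL

473, 431, 653, NULL, 796, 114, 609, NULL, 48, 799, 754, 474, 751, NULL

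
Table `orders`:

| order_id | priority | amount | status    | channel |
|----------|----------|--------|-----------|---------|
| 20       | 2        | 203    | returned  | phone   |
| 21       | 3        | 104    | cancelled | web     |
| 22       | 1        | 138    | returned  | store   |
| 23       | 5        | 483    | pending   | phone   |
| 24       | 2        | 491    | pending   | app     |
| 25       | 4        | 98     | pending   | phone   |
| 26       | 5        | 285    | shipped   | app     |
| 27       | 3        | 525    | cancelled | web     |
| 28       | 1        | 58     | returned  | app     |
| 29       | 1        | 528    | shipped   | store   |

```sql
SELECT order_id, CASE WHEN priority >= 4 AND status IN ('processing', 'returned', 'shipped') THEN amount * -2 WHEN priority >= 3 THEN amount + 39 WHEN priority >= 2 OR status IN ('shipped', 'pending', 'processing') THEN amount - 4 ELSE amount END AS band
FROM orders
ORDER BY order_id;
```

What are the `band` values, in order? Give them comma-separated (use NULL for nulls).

order_id=20: priority >= 2 OR status IN ('shipped', 'pending', 'processing') → 199
order_id=21: priority >= 3 → 143
order_id=22: ELSE → 138
order_id=23: priority >= 3 → 522
order_id=24: priority >= 2 OR status IN ('shipped', 'pending', 'processing') → 487
order_id=25: priority >= 3 → 137
order_id=26: priority >= 4 AND status IN ('processing', 'returned', 'shipped') → -570
order_id=27: priority >= 3 → 564
order_id=28: ELSE → 58
order_id=29: priority >= 2 OR status IN ('shipped', 'pending', 'processing') → 524

199, 143, 138, 522, 487, 137, -570, 564, 58, 524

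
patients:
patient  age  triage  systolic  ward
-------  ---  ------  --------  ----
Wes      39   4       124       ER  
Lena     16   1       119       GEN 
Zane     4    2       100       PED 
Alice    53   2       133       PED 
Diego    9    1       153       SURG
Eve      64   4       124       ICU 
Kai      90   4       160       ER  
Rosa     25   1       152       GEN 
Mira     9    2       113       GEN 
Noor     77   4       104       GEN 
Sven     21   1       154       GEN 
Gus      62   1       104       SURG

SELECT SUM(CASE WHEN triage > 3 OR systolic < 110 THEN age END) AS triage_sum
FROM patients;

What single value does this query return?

336

patient=Wes: ✓ → 39
patient=Lena: ✗
patient=Zane: ✓ → 4
patient=Alice: ✗
patient=Diego: ✗
patient=Eve: ✓ → 64
patient=Kai: ✓ → 90
patient=Rosa: ✗
patient=Mira: ✗
patient=Noor: ✓ → 77
patient=Sven: ✗
patient=Gus: ✓ → 62
triage_sum = 39 + 4 + 64 + 90 + 77 + 62 = 336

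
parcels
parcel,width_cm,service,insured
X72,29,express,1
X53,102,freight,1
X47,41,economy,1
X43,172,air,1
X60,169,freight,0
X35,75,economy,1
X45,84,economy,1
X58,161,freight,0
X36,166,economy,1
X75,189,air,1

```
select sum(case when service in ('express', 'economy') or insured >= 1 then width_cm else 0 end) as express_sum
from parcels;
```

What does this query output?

parcel=X72: ✓ → 29
parcel=X53: ✓ → 102
parcel=X47: ✓ → 41
parcel=X43: ✓ → 172
parcel=X60: ✗
parcel=X35: ✓ → 75
parcel=X45: ✓ → 84
parcel=X58: ✗
parcel=X36: ✓ → 166
parcel=X75: ✓ → 189
express_sum = 29 + 102 + 41 + 172 + 75 + 84 + 166 + 189 = 858

858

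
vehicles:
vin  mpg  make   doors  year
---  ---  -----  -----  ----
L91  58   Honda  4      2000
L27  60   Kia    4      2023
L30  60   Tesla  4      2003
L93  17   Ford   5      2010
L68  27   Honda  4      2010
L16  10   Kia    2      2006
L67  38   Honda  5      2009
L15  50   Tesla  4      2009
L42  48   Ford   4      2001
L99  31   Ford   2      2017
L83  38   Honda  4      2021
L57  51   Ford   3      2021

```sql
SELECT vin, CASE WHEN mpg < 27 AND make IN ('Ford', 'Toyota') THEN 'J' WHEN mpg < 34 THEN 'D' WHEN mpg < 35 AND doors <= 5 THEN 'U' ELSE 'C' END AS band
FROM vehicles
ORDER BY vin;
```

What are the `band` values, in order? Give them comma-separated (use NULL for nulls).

vin=L15: ELSE → C
vin=L16: mpg < 34 → D
vin=L27: ELSE → C
vin=L30: ELSE → C
vin=L42: ELSE → C
vin=L57: ELSE → C
vin=L67: ELSE → C
vin=L68: mpg < 34 → D
vin=L83: ELSE → C
vin=L91: ELSE → C
vin=L93: mpg < 27 AND make IN ('Ford', 'Toyota') → J
vin=L99: mpg < 34 → D

C, D, C, C, C, C, C, D, C, C, J, D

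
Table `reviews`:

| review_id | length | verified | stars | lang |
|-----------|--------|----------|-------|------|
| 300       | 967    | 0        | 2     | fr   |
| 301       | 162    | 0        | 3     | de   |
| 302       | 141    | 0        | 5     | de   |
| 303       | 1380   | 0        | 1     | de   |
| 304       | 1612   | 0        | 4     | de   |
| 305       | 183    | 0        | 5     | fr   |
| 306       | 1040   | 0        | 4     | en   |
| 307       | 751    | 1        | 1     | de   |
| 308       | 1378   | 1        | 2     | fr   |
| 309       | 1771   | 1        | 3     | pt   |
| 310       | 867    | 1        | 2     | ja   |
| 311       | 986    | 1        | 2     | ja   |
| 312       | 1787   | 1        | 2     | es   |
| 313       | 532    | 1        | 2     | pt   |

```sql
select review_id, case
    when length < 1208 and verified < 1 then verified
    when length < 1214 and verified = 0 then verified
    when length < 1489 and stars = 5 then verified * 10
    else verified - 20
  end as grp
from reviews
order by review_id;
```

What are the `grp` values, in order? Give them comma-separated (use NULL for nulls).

0, 0, 0, -20, -20, 0, 0, -19, -19, -19, -19, -19, -19, -19

review_id=300: length < 1208 and verified < 1 → 0
review_id=301: length < 1208 and verified < 1 → 0
review_id=302: length < 1208 and verified < 1 → 0
review_id=303: ELSE → -20
review_id=304: ELSE → -20
review_id=305: length < 1208 and verified < 1 → 0
review_id=306: length < 1208 and verified < 1 → 0
review_id=307: ELSE → -19
review_id=308: ELSE → -19
review_id=309: ELSE → -19
review_id=310: ELSE → -19
review_id=311: ELSE → -19
review_id=312: ELSE → -19
review_id=313: ELSE → -19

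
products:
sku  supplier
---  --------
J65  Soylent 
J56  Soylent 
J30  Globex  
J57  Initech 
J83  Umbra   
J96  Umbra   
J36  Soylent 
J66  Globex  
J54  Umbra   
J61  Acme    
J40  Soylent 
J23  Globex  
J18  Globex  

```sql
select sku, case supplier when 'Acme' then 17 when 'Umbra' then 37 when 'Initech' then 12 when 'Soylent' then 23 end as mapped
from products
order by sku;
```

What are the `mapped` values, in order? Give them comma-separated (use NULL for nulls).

sku=J18: (no match → NULL) → NULL
sku=J23: (no match → NULL) → NULL
sku=J30: (no match → NULL) → NULL
sku=J36: supplier='Soylent' → 23
sku=J40: supplier='Soylent' → 23
sku=J54: supplier='Umbra' → 37
sku=J56: supplier='Soylent' → 23
sku=J57: supplier='Initech' → 12
sku=J61: supplier='Acme' → 17
sku=J65: supplier='Soylent' → 23
sku=J66: (no match → NULL) → NULL
sku=J83: supplier='Umbra' → 37
sku=J96: supplier='Umbra' → 37

NULL, NULL, NULL, 23, 23, 37, 23, 12, 17, 23, NULL, 37, 37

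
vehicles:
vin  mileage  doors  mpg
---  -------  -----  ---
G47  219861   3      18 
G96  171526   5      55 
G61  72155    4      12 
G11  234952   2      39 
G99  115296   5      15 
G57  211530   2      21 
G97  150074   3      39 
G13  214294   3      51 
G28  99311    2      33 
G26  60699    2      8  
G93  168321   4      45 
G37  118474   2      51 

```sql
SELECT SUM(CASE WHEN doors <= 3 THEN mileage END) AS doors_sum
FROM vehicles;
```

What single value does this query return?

vin=G47: ✓ → 219861
vin=G96: ✗
vin=G61: ✗
vin=G11: ✓ → 234952
vin=G99: ✗
vin=G57: ✓ → 211530
vin=G97: ✓ → 150074
vin=G13: ✓ → 214294
vin=G28: ✓ → 99311
vin=G26: ✓ → 60699
vin=G93: ✗
vin=G37: ✓ → 118474
doors_sum = 219861 + 234952 + 211530 + 150074 + 214294 + 99311 + 60699 + 118474 = 1309195

1309195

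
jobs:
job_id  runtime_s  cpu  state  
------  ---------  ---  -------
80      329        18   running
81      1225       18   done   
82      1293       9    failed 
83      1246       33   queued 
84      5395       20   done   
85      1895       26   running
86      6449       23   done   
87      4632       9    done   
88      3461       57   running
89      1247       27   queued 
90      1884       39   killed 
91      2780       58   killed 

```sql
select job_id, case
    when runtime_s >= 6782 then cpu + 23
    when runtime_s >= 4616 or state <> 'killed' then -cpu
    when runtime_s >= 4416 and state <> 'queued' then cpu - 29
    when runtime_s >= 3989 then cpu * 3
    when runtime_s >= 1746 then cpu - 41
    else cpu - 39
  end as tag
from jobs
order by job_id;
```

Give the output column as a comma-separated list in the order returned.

job_id=80: runtime_s >= 4616 or state <> 'killed' → -18
job_id=81: runtime_s >= 4616 or state <> 'killed' → -18
job_id=82: runtime_s >= 4616 or state <> 'killed' → -9
job_id=83: runtime_s >= 4616 or state <> 'killed' → -33
job_id=84: runtime_s >= 4616 or state <> 'killed' → -20
job_id=85: runtime_s >= 4616 or state <> 'killed' → -26
job_id=86: runtime_s >= 4616 or state <> 'killed' → -23
job_id=87: runtime_s >= 4616 or state <> 'killed' → -9
job_id=88: runtime_s >= 4616 or state <> 'killed' → -57
job_id=89: runtime_s >= 4616 or state <> 'killed' → -27
job_id=90: runtime_s >= 1746 → -2
job_id=91: runtime_s >= 1746 → 17

-18, -18, -9, -33, -20, -26, -23, -9, -57, -27, -2, 17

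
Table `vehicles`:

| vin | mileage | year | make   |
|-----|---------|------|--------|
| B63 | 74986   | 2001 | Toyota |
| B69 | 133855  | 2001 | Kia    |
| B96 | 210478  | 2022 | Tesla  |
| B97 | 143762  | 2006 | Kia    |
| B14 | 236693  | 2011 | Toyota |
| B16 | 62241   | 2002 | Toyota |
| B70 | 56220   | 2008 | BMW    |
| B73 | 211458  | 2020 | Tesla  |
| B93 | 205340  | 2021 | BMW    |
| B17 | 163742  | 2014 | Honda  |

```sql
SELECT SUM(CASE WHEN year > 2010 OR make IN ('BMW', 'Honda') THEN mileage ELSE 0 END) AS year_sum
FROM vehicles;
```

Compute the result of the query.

1083931

vin=B63: ✗
vin=B69: ✗
vin=B96: ✓ → 210478
vin=B97: ✗
vin=B14: ✓ → 236693
vin=B16: ✗
vin=B70: ✓ → 56220
vin=B73: ✓ → 211458
vin=B93: ✓ → 205340
vin=B17: ✓ → 163742
year_sum = 210478 + 236693 + 56220 + 211458 + 205340 + 163742 = 1083931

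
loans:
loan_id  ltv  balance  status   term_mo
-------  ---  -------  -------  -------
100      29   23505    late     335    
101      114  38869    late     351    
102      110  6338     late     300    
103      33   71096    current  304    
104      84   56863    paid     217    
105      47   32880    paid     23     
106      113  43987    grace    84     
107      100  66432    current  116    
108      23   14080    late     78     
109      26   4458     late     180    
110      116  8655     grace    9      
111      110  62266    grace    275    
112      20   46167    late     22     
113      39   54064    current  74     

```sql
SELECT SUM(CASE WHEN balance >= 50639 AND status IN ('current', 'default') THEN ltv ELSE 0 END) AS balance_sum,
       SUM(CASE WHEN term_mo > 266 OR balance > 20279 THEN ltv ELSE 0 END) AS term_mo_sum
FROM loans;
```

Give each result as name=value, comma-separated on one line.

[balance_sum: balance >= 50639 AND status IN ('current', 'default')]
loan_id=100: ✗
loan_id=101: ✗
loan_id=102: ✗
loan_id=103: ✓ → 33
loan_id=104: ✗
loan_id=105: ✗
loan_id=106: ✗
loan_id=107: ✓ → 100
loan_id=108: ✗
loan_id=109: ✗
loan_id=110: ✗
loan_id=111: ✗
loan_id=112: ✗
loan_id=113: ✓ → 39
balance_sum = 33 + 100 + 39 = 172
—
[term_mo_sum: term_mo > 266 OR balance > 20279]
loan_id=100: ✓ → 29
loan_id=101: ✓ → 114
loan_id=102: ✓ → 110
loan_id=103: ✓ → 33
loan_id=104: ✓ → 84
loan_id=105: ✓ → 47
loan_id=106: ✓ → 113
loan_id=107: ✓ → 100
loan_id=108: ✗
loan_id=109: ✗
loan_id=110: ✗
loan_id=111: ✓ → 110
loan_id=112: ✓ → 20
loan_id=113: ✓ → 39
term_mo_sum = 29 + 114 + 110 + 33 + 84 + 47 + 113 + 100 + 110 + 20 + 39 = 799

balance_sum=172, term_mo_sum=799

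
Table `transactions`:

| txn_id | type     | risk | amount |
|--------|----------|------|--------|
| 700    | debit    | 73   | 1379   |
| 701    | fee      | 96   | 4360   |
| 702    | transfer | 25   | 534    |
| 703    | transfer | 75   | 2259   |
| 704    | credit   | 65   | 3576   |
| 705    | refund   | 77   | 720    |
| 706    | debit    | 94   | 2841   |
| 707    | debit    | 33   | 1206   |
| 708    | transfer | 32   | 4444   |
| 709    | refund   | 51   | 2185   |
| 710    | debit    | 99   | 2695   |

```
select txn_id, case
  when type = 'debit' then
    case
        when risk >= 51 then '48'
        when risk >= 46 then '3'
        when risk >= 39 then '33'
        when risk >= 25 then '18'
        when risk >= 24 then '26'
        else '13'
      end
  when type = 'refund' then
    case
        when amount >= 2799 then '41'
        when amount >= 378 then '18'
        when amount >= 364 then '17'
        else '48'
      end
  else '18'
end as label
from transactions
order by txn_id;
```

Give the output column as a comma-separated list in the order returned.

txn_id=700: type='debit' → inner[risk >= 51] → 48
txn_id=701: type='fee' → outer ELSE → 18
txn_id=702: type='transfer' → outer ELSE → 18
txn_id=703: type='transfer' → outer ELSE → 18
txn_id=704: type='credit' → outer ELSE → 18
txn_id=705: type='refund' → inner[amount >= 378] → 18
txn_id=706: type='debit' → inner[risk >= 51] → 48
txn_id=707: type='debit' → inner[risk >= 25] → 18
txn_id=708: type='transfer' → outer ELSE → 18
txn_id=709: type='refund' → inner[amount >= 378] → 18
txn_id=710: type='debit' → inner[risk >= 51] → 48

48, 18, 18, 18, 18, 18, 48, 18, 18, 18, 48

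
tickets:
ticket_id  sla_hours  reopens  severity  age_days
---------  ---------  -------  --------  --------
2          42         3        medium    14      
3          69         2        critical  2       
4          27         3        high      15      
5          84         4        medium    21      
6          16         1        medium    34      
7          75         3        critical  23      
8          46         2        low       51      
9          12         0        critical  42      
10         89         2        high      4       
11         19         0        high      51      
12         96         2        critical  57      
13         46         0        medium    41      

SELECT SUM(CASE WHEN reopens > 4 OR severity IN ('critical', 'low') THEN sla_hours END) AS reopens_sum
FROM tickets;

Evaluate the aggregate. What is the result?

298

ticket_id=2: ✗
ticket_id=3: ✓ → 69
ticket_id=4: ✗
ticket_id=5: ✗
ticket_id=6: ✗
ticket_id=7: ✓ → 75
ticket_id=8: ✓ → 46
ticket_id=9: ✓ → 12
ticket_id=10: ✗
ticket_id=11: ✗
ticket_id=12: ✓ → 96
ticket_id=13: ✗
reopens_sum = 69 + 75 + 46 + 12 + 96 = 298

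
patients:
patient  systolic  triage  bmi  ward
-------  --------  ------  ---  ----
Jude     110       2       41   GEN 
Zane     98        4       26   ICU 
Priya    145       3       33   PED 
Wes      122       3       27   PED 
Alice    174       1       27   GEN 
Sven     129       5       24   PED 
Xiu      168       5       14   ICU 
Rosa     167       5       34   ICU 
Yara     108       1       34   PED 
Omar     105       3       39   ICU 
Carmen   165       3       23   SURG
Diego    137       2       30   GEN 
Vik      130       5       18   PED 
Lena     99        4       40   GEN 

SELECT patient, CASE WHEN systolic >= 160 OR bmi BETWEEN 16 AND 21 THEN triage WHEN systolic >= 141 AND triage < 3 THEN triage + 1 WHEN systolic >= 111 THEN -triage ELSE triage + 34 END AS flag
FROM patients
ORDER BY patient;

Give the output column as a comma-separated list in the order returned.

1, 3, -2, 36, 38, 37, -3, 5, -5, 5, -3, 5, 35, 38

patient=Alice: systolic >= 160 OR bmi BETWEEN 16 AND 21 → 1
patient=Carmen: systolic >= 160 OR bmi BETWEEN 16 AND 21 → 3
patient=Diego: systolic >= 111 → -2
patient=Jude: ELSE → 36
patient=Lena: ELSE → 38
patient=Omar: ELSE → 37
patient=Priya: systolic >= 111 → -3
patient=Rosa: systolic >= 160 OR bmi BETWEEN 16 AND 21 → 5
patient=Sven: systolic >= 111 → -5
patient=Vik: systolic >= 160 OR bmi BETWEEN 16 AND 21 → 5
patient=Wes: systolic >= 111 → -3
patient=Xiu: systolic >= 160 OR bmi BETWEEN 16 AND 21 → 5
patient=Yara: ELSE → 35
patient=Zane: ELSE → 38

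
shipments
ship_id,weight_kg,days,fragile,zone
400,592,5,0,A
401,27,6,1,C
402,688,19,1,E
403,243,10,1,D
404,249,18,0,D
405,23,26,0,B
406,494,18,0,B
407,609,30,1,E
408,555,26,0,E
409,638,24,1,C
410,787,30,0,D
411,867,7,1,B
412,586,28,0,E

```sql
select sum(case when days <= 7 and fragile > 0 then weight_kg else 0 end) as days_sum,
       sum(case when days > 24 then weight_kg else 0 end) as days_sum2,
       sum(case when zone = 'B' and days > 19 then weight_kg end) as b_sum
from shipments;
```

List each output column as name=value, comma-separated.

[days_sum: days <= 7 and fragile > 0]
ship_id=400: ✗
ship_id=401: ✓ → 27
ship_id=402: ✗
ship_id=403: ✗
ship_id=404: ✗
ship_id=405: ✗
ship_id=406: ✗
ship_id=407: ✗
ship_id=408: ✗
ship_id=409: ✗
ship_id=410: ✗
ship_id=411: ✓ → 867
ship_id=412: ✗
days_sum = 27 + 867 = 894
—
[days_sum2: days > 24]
ship_id=400: ✗
ship_id=401: ✗
ship_id=402: ✗
ship_id=403: ✗
ship_id=404: ✗
ship_id=405: ✓ → 23
ship_id=406: ✗
ship_id=407: ✓ → 609
ship_id=408: ✓ → 555
ship_id=409: ✗
ship_id=410: ✓ → 787
ship_id=411: ✗
ship_id=412: ✓ → 586
days_sum2 = 23 + 609 + 555 + 787 + 586 = 2560
—
[b_sum: zone = 'B' and days > 19]
ship_id=400: ✗
ship_id=401: ✗
ship_id=402: ✗
ship_id=403: ✗
ship_id=404: ✗
ship_id=405: ✓ → 23
ship_id=406: ✗
ship_id=407: ✗
ship_id=408: ✗
ship_id=409: ✗
ship_id=410: ✗
ship_id=411: ✗
ship_id=412: ✗
b_sum = 23

days_sum=894, days_sum2=2560, b_sum=23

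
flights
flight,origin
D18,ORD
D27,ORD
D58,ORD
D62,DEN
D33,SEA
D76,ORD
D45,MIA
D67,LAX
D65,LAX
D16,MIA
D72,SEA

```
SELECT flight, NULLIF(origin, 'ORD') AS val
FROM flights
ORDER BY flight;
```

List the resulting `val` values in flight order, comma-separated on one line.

flight=D16: origin=MIA vs ORD: differ → MIA
flight=D18: origin=ORD vs ORD: equal → NULL
flight=D27: origin=ORD vs ORD: equal → NULL
flight=D33: origin=SEA vs ORD: differ → SEA
flight=D45: origin=MIA vs ORD: differ → MIA
flight=D58: origin=ORD vs ORD: equal → NULL
flight=D62: origin=DEN vs ORD: differ → DEN
flight=D65: origin=LAX vs ORD: differ → LAX
flight=D67: origin=LAX vs ORD: differ → LAX
flight=D72: origin=SEA vs ORD: differ → SEA
flight=D76: origin=ORD vs ORD: equal → NULL

MIA, NULL, NULL, SEA, MIA, NULL, DEN, LAX, LAX, SEA, NULL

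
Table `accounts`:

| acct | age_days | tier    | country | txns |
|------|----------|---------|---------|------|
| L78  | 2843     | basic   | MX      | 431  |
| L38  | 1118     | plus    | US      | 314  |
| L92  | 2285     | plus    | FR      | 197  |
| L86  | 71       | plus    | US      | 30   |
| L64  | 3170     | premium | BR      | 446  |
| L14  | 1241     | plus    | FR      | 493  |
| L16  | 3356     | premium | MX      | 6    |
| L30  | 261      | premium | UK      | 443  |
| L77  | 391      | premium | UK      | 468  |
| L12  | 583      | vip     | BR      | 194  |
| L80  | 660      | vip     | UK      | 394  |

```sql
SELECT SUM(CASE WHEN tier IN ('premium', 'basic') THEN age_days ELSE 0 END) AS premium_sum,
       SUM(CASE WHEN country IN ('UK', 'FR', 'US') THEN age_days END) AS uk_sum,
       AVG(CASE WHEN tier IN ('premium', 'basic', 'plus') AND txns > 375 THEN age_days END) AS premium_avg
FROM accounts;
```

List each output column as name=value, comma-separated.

[premium_sum: tier IN ('premium', 'basic')]
acct=L78: ✓ → 2843
acct=L38: ✗
acct=L92: ✗
acct=L86: ✗
acct=L64: ✓ → 3170
acct=L14: ✗
acct=L16: ✓ → 3356
acct=L30: ✓ → 261
acct=L77: ✓ → 391
acct=L12: ✗
acct=L80: ✗
premium_sum = 2843 + 3170 + 3356 + 261 + 391 = 10021
—
[uk_sum: country IN ('UK', 'FR', 'US')]
acct=L78: ✗
acct=L38: ✓ → 1118
acct=L92: ✓ → 2285
acct=L86: ✓ → 71
acct=L64: ✗
acct=L14: ✓ → 1241
acct=L16: ✗
acct=L30: ✓ → 261
acct=L77: ✓ → 391
acct=L12: ✗
acct=L80: ✓ → 660
uk_sum = 1118 + 2285 + 71 + 1241 + 261 + 391 + 660 = 6027
—
[premium_avg: tier IN ('premium', 'basic', 'plus') AND txns > 375]
acct=L78: ✓ → 2843
acct=L38: ✗
acct=L92: ✗
acct=L86: ✗
acct=L64: ✓ → 3170
acct=L14: ✓ → 1241
acct=L16: ✗
acct=L30: ✓ → 261
acct=L77: ✓ → 391
acct=L12: ✗
acct=L80: ✗
premium_avg = (2843 + 3170 + 1241 + 261 + 391) / 5 = 1581.2

premium_sum=10021, uk_sum=6027, premium_avg=1581.2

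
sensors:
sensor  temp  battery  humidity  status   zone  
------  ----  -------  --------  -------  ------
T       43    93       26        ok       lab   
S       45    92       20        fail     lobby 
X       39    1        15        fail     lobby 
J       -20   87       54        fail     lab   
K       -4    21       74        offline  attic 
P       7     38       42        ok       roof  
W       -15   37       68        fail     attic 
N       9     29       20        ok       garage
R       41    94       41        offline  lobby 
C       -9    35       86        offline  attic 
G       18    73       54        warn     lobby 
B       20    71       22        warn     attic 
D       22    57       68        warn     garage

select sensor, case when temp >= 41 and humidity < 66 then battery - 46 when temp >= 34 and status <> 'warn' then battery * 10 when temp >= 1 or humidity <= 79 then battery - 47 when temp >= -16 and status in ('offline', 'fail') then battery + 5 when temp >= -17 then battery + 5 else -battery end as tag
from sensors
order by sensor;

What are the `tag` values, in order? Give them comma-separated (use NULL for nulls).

24, 40, 10, 26, 40, -26, -18, -9, 48, 46, 47, -10, 10

sensor=B: temp >= 1 or humidity <= 79 → 24
sensor=C: temp >= -16 and status in ('offline', 'fail') → 40
sensor=D: temp >= 1 or humidity <= 79 → 10
sensor=G: temp >= 1 or humidity <= 79 → 26
sensor=J: temp >= 1 or humidity <= 79 → 40
sensor=K: temp >= 1 or humidity <= 79 → -26
sensor=N: temp >= 1 or humidity <= 79 → -18
sensor=P: temp >= 1 or humidity <= 79 → -9
sensor=R: temp >= 41 and humidity < 66 → 48
sensor=S: temp >= 41 and humidity < 66 → 46
sensor=T: temp >= 41 and humidity < 66 → 47
sensor=W: temp >= 1 or humidity <= 79 → -10
sensor=X: temp >= 34 and status <> 'warn' → 10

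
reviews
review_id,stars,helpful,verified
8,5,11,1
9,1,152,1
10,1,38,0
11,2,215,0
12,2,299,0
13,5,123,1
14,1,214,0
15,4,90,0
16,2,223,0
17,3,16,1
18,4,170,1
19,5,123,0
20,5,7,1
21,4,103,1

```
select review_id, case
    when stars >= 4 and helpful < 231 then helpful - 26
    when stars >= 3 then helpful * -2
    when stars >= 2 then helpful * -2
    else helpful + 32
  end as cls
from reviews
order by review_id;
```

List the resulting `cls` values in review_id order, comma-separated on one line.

-15, 184, 70, -430, -598, 97, 246, 64, -446, -32, 144, 97, -19, 77

review_id=8: stars >= 4 and helpful < 231 → -15
review_id=9: ELSE → 184
review_id=10: ELSE → 70
review_id=11: stars >= 2 → -430
review_id=12: stars >= 2 → -598
review_id=13: stars >= 4 and helpful < 231 → 97
review_id=14: ELSE → 246
review_id=15: stars >= 4 and helpful < 231 → 64
review_id=16: stars >= 2 → -446
review_id=17: stars >= 3 → -32
review_id=18: stars >= 4 and helpful < 231 → 144
review_id=19: stars >= 4 and helpful < 231 → 97
review_id=20: stars >= 4 and helpful < 231 → -19
review_id=21: stars >= 4 and helpful < 231 → 77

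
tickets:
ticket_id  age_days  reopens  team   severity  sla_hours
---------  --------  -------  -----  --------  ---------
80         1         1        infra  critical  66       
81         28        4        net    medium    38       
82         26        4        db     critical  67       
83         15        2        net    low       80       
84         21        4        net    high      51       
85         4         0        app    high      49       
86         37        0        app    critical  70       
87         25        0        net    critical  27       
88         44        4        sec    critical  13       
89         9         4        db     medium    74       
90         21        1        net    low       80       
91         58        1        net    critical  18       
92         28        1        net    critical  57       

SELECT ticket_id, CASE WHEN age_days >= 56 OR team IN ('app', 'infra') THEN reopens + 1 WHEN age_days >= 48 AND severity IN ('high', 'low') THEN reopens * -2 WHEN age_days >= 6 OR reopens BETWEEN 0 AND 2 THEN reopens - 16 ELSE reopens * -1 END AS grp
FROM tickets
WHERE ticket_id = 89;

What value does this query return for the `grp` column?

ticket_id = 89: age_days=9, reopens=4, team=db, severity=medium, sla_hours=74.
age_days >= 56 OR team IN ('app', 'infra') → false
age_days >= 48 AND severity IN ('high', 'low') → false
age_days >= 6 OR reopens BETWEEN 0 AND 2 → true → -12

-12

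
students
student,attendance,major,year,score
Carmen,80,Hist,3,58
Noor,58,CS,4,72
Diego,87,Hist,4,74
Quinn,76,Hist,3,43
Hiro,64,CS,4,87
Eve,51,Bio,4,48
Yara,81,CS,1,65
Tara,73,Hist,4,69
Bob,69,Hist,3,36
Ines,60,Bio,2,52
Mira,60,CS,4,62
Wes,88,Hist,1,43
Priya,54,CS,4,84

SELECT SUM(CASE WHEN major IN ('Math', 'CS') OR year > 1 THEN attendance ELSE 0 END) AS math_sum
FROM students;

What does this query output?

student=Carmen: ✓ → 80
student=Noor: ✓ → 58
student=Diego: ✓ → 87
student=Quinn: ✓ → 76
student=Hiro: ✓ → 64
student=Eve: ✓ → 51
student=Yara: ✓ → 81
student=Tara: ✓ → 73
student=Bob: ✓ → 69
student=Ines: ✓ → 60
student=Mira: ✓ → 60
student=Wes: ✗
student=Priya: ✓ → 54
math_sum = 80 + 58 + 87 + 76 + 64 + 51 + 81 + 73 + 69 + 60 + 60 + 54 = 813

813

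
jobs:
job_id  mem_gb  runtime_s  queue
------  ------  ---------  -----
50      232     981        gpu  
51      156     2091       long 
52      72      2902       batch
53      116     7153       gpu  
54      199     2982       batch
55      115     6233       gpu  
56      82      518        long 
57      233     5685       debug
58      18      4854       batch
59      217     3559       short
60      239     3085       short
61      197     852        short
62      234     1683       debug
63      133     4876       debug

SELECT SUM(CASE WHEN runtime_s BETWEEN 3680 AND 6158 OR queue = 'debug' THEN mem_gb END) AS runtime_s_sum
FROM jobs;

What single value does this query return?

618

job_id=50: ✗
job_id=51: ✗
job_id=52: ✗
job_id=53: ✗
job_id=54: ✗
job_id=55: ✗
job_id=56: ✗
job_id=57: ✓ → 233
job_id=58: ✓ → 18
job_id=59: ✗
job_id=60: ✗
job_id=61: ✗
job_id=62: ✓ → 234
job_id=63: ✓ → 133
runtime_s_sum = 233 + 18 + 234 + 133 = 618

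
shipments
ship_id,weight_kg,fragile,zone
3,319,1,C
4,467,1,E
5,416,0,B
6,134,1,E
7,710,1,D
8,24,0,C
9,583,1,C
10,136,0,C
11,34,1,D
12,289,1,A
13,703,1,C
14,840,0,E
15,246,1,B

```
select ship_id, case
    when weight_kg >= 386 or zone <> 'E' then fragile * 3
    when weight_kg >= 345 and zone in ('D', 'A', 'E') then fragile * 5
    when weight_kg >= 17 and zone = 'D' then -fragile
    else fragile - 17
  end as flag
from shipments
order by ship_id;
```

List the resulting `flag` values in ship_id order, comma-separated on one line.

3, 3, 0, -16, 3, 0, 3, 0, 3, 3, 3, 0, 3

ship_id=3: weight_kg >= 386 or zone <> 'E' → 3
ship_id=4: weight_kg >= 386 or zone <> 'E' → 3
ship_id=5: weight_kg >= 386 or zone <> 'E' → 0
ship_id=6: ELSE → -16
ship_id=7: weight_kg >= 386 or zone <> 'E' → 3
ship_id=8: weight_kg >= 386 or zone <> 'E' → 0
ship_id=9: weight_kg >= 386 or zone <> 'E' → 3
ship_id=10: weight_kg >= 386 or zone <> 'E' → 0
ship_id=11: weight_kg >= 386 or zone <> 'E' → 3
ship_id=12: weight_kg >= 386 or zone <> 'E' → 3
ship_id=13: weight_kg >= 386 or zone <> 'E' → 3
ship_id=14: weight_kg >= 386 or zone <> 'E' → 0
ship_id=15: weight_kg >= 386 or zone <> 'E' → 3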